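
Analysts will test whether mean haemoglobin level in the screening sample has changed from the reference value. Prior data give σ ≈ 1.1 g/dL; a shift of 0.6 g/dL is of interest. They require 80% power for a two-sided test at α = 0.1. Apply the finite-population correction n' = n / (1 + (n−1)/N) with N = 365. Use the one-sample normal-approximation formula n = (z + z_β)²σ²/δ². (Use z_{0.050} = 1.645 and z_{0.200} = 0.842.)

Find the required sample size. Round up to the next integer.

n = 20

n = (z_{α/2} + z_β)² · σ² / δ²
  = (1.645 + 0.842)² · 1.1² / 0.6²
  = 6.1852 · 1.21 / 0.36
  = 20.79
Finite-population correction (N = 365): 20.79 / (1 + (20.79 − 1)/365) = 19.72.
Round up → n = 20.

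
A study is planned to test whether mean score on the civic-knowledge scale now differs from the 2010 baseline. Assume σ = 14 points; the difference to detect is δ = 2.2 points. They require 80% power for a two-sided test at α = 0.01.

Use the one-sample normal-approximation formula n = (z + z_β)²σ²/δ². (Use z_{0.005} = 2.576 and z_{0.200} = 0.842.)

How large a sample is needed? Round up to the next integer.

n = (z_{α/2} + z_β)² · σ² / δ²
  = (2.576 + 0.842)² · 14² / 2.2²
  = 11.6827 · 196 / 4.84
  = 473.10
Round up → n = 474.

n = 474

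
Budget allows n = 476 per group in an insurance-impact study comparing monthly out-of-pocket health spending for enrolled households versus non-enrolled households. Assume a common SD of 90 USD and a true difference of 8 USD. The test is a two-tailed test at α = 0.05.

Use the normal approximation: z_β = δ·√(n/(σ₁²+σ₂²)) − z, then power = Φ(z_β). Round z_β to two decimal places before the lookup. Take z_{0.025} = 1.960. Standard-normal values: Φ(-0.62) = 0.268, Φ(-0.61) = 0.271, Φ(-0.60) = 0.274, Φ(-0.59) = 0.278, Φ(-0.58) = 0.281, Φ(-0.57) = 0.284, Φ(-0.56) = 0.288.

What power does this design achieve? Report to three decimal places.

Power ≈ 0.278

z_β = δ·√(n/(σ₁²+σ₂²)) − z_{α/2}
    = 8 · √(476/16200) − 1.960
    = 8 · 0.17141 − 1.960
    = 1.3713 − 1.960 = -0.5887 → -0.59
Power = Φ(-0.59) = 0.278.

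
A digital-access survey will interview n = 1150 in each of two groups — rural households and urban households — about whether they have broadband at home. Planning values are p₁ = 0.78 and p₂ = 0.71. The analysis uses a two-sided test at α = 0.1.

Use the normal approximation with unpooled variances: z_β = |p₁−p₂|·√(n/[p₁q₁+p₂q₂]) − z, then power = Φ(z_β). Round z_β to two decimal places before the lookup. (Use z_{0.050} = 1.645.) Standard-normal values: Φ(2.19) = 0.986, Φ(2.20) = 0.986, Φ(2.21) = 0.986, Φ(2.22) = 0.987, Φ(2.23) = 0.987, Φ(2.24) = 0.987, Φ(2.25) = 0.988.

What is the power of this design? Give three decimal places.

z_β = |p₁−p₂|·√(n/[p₁q₁+p₂q₂]) − z_{α/2}
    = 0.07 · √(1150/0.3775) − 1.645
    = 0.07 · 55.1938 − 1.645
    = 3.8636 − 1.645 = 2.2186 → 2.22
Power = Φ(2.22) = 0.987.

Power ≈ 0.987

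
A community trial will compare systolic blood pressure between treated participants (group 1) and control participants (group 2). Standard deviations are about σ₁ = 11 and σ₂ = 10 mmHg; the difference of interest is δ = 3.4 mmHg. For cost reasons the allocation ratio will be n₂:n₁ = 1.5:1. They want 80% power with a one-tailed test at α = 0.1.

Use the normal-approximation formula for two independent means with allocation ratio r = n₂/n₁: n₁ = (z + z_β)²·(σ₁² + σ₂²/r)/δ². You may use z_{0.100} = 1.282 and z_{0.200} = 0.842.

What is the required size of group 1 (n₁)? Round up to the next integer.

n₁ = (z_α + z_β)² · (σ₁² + σ₂²/r) / δ²
   = (1.282 + 0.842)² · (11² + 10²/1.5) / 3.4²
   = 4.5114 · (121 + 66.6667) / 11.56
   = 4.5114 · 187.6667 / 11.56
   = 73.24
Round up → n₁ = 74; n₂ = r·n₁ = 1.5 × 74 = 111.

n₁ = 74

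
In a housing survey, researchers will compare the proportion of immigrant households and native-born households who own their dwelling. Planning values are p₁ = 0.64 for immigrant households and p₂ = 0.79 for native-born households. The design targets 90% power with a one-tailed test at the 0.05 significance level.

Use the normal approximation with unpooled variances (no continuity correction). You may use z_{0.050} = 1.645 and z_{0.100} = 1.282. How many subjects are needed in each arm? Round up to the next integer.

n = 151 per group

n = (z_α + z_β)² · [p₁(1−p₁) + p₂(1−p₂)] / (p₁ − p₂)²
  = (1.645 + 1.282)² · (0.64·0.36 + 0.79·0.21) / (-0.15)²
  = (2.927)² · (0.2304 + 0.1659) / 0.0225
  = 8.5673 · 0.3963 / 0.0225
  = 150.90
Round up → n = 151 per group.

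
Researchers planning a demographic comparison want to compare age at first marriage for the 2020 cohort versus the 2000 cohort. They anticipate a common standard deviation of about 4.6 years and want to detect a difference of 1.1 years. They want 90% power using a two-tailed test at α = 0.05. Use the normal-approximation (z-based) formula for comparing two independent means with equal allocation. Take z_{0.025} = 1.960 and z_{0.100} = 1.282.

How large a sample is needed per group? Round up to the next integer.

n = (z_{α/2} + z_β)² · (σ₁² + σ₂²) / δ²
  = (1.960 + 1.282)² · (2·4.6² = 42.32) / 1.1²
  = 10.5106 · 42.32 / 1.21
  = 367.61
Round up → n = 368 per group.

n = 368 per group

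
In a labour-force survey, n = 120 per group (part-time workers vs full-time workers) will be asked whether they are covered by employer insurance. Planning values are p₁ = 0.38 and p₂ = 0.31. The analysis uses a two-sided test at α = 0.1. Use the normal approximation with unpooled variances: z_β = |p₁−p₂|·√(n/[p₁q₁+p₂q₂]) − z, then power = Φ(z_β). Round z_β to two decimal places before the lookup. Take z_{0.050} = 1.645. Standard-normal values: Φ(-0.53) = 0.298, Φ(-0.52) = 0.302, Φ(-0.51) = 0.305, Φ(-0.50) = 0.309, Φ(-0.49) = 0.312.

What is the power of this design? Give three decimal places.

Power ≈ 0.309

z_β = |p₁−p₂|·√(n/[p₁q₁+p₂q₂]) − z_{α/2}
    = 0.07 · √(120/0.4495) − 1.645
    = 0.07 · 16.3390 − 1.645
    = 1.1437 − 1.645 = -0.5013 → -0.50
Power = Φ(-0.50) = 0.309.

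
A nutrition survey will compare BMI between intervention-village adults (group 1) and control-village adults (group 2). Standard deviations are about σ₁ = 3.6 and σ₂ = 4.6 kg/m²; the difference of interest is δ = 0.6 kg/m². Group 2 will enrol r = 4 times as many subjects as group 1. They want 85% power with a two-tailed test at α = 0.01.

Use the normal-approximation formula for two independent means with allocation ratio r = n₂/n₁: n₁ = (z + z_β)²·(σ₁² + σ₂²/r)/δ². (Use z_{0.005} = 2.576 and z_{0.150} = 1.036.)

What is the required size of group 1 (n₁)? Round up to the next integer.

n₁ = 662

n₁ = (z_{α/2} + z_β)² · (σ₁² + σ₂²/r) / δ²
   = (2.576 + 1.036)² · (3.6² + 4.6²/4) / 0.6²
   = 13.0465 · (12.96 + 5.29) / 0.36
   = 13.0465 · 18.25 / 0.36
   = 661.39
Round up → n₁ = 662; n₂ = r·n₁ = 4 × 662 = 2648.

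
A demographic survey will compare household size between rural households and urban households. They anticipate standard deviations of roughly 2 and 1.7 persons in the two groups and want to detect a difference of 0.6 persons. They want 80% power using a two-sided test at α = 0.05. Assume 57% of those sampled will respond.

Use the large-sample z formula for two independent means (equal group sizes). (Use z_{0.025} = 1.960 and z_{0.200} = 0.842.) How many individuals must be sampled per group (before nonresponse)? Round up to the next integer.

n = 264 per group

n = (z_{α/2} + z_β)² · (σ₁² + σ₂²) / δ²
  = (1.960 + 0.842)² · (2² + 1.7² = 6.89) / 0.6²
  = 7.8512 · 6.89 / 0.36
  = 150.26
Adjust for 57% response: 150.26 / 0.57 = 263.62.
Round up → n = 264 per group.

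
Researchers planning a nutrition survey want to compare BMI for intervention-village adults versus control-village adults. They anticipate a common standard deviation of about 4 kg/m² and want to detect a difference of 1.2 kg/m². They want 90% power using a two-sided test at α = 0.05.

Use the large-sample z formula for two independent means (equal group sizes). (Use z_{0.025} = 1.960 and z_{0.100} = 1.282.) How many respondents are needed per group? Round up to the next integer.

n = 234 per group

n = (z_{α/2} + z_β)² · (σ₁² + σ₂²) / δ²
  = (1.960 + 1.282)² · (2·4² = 32) / 1.2²
  = 10.5106 · 32 / 1.44
  = 233.57
Round up → n = 234 per group.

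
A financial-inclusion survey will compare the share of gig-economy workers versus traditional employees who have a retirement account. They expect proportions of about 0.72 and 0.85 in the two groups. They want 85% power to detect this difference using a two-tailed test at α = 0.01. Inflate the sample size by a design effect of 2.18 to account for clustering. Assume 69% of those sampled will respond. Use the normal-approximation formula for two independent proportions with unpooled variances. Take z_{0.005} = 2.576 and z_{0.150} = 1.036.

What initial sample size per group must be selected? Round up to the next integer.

n = 803 per group

n = (z_{α/2} + z_β)² · [p₁(1−p₁) + p₂(1−p₂)] / (p₁ − p₂)²
  = (2.576 + 1.036)² · (0.72·0.28 + 0.85·0.15) / (-0.13)²
  = (3.612)² · (0.2016 + 0.1275) / 0.0169
  = 13.0465 · 0.3291 / 0.0169
  = 254.06
Design effect: 2.18 × 254.06 = 553.85.
Adjust for 69% response: 553.85 / 0.69 = 802.68.
Round up → n = 803 per group.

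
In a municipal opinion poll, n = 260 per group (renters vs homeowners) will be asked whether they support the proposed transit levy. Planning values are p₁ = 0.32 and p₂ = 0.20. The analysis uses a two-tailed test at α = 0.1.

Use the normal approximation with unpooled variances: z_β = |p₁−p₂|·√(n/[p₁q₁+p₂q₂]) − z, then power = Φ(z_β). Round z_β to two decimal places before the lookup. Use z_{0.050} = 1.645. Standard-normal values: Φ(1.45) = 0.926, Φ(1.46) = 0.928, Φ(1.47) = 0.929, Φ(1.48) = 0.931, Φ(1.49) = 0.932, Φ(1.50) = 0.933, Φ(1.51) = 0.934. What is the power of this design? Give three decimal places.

z_β = |p₁−p₂|·√(n/[p₁q₁+p₂q₂]) − z_{α/2}
    = 0.12 · √(260/0.3776) − 1.645
    = 0.12 · 26.2404 − 1.645
    = 3.1488 − 1.645 = 1.5038 → 1.50
Power = Φ(1.50) = 0.933.

Power ≈ 0.933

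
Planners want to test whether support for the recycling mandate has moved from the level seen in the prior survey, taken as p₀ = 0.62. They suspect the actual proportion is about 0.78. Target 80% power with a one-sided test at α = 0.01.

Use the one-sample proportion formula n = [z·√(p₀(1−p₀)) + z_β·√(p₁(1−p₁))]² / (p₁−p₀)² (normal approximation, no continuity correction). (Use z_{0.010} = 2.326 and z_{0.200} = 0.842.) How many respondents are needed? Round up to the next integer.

n = 86

n = [z_α·√(p₀q₀) + z_β·√(p₁q₁)]² / (p₁ − p₀)²
  = [2.326·√(0.62·0.38) + 0.842·√(0.78·0.22)]² / (0.16)²
  = [2.326·0.4854 + 0.842·0.4142]² / 0.0256
  = [1.4778]² / 0.0256
  = 85.31
Round up → n = 86.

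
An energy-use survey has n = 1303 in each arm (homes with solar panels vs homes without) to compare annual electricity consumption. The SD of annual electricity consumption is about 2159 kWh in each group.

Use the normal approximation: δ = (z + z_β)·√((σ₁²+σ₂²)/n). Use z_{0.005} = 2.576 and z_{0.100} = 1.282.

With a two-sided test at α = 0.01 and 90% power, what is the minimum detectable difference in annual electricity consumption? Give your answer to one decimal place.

δ = (z_{α/2} + z_β) · √((σ₁²+σ₂²)/n)
  = (2.576 + 1.282) · √(9322562/1303)
  = 3.858 · √7154.7
  = 3.858 · 84.5854
  = 326.3305

Minimum detectable difference ≈ 326.3 kWh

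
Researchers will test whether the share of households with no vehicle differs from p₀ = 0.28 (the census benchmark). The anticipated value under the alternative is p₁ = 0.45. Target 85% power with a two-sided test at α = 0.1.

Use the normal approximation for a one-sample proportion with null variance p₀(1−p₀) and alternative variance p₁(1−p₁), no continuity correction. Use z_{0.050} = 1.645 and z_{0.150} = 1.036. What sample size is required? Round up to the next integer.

n = 55

n = [z_{α/2}·√(p₀q₀) + z_β·√(p₁q₁)]² / (p₁ − p₀)²
  = [1.645·√(0.28·0.72) + 1.036·√(0.45·0.55)]² / (0.17)²
  = [1.645·0.4490 + 1.036·0.4975]² / 0.0289
  = [1.2540]² / 0.0289
  = 54.41
Round up → n = 55.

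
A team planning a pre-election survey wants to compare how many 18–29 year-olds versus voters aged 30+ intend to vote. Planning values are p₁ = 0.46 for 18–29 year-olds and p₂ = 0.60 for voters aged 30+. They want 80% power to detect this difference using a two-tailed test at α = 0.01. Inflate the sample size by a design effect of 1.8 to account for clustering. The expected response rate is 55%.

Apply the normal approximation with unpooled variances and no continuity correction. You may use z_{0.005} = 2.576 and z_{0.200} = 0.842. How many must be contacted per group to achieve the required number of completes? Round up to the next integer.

n = (z_{α/2} + z_β)² · [p₁(1−p₁) + p₂(1−p₂)] / (p₁ − p₂)²
  = (2.576 + 0.842)² · (0.46·0.54 + 0.60·0.40) / (-0.14)²
  = (3.418)² · (0.2484 + 0.2400) / 0.0196
  = 11.6827 · 0.4884 / 0.0196
  = 291.11
Design effect: 1.8 × 291.11 = 524.01.
Adjust for 55% response: 524.01 / 0.55 = 952.74.
Round up → n = 953 per group.

n = 953 per group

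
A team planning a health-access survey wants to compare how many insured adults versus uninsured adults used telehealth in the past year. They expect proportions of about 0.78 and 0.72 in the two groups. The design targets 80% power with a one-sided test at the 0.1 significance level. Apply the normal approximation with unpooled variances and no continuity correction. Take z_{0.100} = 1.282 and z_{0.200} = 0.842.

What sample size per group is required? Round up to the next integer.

n = 468 per group

n = (z_α + z_β)² · [p₁(1−p₁) + p₂(1−p₂)] / (p₁ − p₂)²
  = (1.282 + 0.842)² · (0.78·0.22 + 0.72·0.28) / (0.06)²
  = (2.124)² · (0.1716 + 0.2016) / 0.0036
  = 4.5114 · 0.3732 / 0.0036
  = 467.68
Round up → n = 468 per group.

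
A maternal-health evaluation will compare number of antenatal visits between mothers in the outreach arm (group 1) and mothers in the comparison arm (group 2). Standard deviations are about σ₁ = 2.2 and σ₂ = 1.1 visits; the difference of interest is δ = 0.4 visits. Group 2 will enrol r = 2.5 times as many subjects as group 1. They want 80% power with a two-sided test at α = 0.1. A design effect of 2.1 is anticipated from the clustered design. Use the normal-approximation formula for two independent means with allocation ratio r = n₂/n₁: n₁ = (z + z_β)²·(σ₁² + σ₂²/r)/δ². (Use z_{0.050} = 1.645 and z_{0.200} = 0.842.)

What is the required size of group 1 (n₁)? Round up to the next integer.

n₁ = 433

n₁ = (z_{α/2} + z_β)² · (σ₁² + σ₂²/r) / δ²
   = (1.645 + 0.842)² · (2.2² + 1.1²/2.5) / 0.4²
   = 6.1852 · (4.84 + 0.484) / 0.16
   = 6.1852 · 5.324 / 0.16
   = 205.81
Design effect: 2.1 × 205.81 = 432.20.
Round up → n₁ = 433; n₂ = r·n₁ = 2.5 × 433 = 1083.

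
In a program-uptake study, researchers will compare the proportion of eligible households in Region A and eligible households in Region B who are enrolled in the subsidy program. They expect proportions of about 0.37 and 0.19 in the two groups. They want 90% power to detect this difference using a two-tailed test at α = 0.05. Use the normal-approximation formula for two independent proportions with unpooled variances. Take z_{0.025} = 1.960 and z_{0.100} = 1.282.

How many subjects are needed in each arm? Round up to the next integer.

n = 126 per group

n = (z_{α/2} + z_β)² · [p₁(1−p₁) + p₂(1−p₂)] / (p₁ − p₂)²
  = (1.960 + 1.282)² · (0.37·0.63 + 0.19·0.81) / (0.18)²
  = (3.242)² · (0.2331 + 0.1539) / 0.0324
  = 10.5106 · 0.3870 / 0.0324
  = 125.54
Round up → n = 126 per group.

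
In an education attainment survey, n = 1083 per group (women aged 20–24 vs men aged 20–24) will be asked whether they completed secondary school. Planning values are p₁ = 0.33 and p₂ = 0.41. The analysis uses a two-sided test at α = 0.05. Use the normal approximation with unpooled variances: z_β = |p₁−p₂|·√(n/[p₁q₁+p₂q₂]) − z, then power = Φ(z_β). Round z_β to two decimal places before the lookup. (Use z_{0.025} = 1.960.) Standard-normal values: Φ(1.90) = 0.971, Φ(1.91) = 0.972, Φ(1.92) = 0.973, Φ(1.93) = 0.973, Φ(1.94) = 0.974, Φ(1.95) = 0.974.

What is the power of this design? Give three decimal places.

Power ≈ 0.972

z_β = |p₁−p₂|·√(n/[p₁q₁+p₂q₂]) − z_{α/2}
    = 0.08 · √(1083/0.4630) − 1.960
    = 0.08 · 48.3642 − 1.960
    = 3.8691 − 1.960 = 1.9091 → 1.91
Power = Φ(1.91) = 0.972.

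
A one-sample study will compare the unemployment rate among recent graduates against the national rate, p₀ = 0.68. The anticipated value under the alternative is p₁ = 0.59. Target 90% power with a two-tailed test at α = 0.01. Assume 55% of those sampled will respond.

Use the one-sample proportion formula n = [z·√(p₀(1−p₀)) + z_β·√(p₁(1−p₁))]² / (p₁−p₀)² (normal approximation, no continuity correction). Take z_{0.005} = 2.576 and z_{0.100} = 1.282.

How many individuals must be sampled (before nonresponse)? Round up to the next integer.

n = [z_{α/2}·√(p₀q₀) + z_β·√(p₁q₁)]² / (p₁ − p₀)²
  = [2.576·√(0.68·0.32) + 1.282·√(0.59·0.41)]² / (-0.09)²
  = [2.576·0.4665 + 1.282·0.4918]² / 0.0081
  = [1.8322]² / 0.0081
  = 414.43
Adjust for 55% response: 414.43 / 0.55 = 753.50.
Round up → n = 754.

n = 754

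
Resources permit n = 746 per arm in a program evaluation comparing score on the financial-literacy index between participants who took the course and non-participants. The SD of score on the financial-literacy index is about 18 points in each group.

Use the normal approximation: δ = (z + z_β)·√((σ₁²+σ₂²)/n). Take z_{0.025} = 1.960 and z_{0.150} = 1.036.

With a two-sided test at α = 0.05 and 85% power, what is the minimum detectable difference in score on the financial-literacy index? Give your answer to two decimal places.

δ = (z_{α/2} + z_β) · √((σ₁²+σ₂²)/n)
  = (1.960 + 1.036) · √(648/746)
  = 2.996 · √0.86863
  = 2.996 · 0.9320
  = 2.7923

Minimum detectable difference ≈ 2.79 points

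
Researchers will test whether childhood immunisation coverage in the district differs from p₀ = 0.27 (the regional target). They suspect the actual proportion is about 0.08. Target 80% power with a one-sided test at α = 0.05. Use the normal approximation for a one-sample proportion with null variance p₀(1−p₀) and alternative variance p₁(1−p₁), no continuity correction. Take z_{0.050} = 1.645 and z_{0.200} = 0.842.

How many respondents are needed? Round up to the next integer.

n = [z_α·√(p₀q₀) + z_β·√(p₁q₁)]² / (p₁ − p₀)²
  = [1.645·√(0.27·0.73) + 0.842·√(0.08·0.92)]² / (-0.19)²
  = [1.645·0.4440 + 0.842·0.2713]² / 0.0361
  = [0.9587]² / 0.0361
  = 25.46
Round up → n = 26.

n = 26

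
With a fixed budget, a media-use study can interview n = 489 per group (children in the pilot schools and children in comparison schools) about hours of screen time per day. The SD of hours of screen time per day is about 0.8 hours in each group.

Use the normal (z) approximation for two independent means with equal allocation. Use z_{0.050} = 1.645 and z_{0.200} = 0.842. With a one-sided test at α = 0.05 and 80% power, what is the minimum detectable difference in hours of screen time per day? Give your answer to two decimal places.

δ = (z_α + z_β) · √((σ₁²+σ₂²)/n)
  = (1.645 + 0.842) · √(1.28/489)
  = 2.487 · √0.00262
  = 2.487 · 0.0512
  = 0.1272

Minimum detectable difference ≈ 0.13 hours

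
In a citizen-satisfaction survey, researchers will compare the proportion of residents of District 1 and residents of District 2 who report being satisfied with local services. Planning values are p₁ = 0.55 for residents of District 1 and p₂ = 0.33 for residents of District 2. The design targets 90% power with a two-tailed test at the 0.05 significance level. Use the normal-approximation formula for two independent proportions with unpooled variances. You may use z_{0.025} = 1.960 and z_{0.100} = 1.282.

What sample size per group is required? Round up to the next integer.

n = 102 per group

n = (z_{α/2} + z_β)² · [p₁(1−p₁) + p₂(1−p₂)] / (p₁ − p₂)²
  = (1.960 + 1.282)² · (0.55·0.45 + 0.33·0.67) / (0.22)²
  = (3.242)² · (0.2475 + 0.2211) / 0.0484
  = 10.5106 · 0.4686 / 0.0484
  = 101.76
Round up → n = 102 per group.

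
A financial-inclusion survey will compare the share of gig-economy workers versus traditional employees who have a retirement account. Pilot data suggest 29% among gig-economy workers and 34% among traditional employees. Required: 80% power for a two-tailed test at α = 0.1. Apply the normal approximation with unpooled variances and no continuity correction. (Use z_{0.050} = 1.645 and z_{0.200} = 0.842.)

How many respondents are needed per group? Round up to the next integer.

n = 1065 per group

n = (z_{α/2} + z_β)² · [p₁(1−p₁) + p₂(1−p₂)] / (p₁ − p₂)²
  = (1.645 + 0.842)² · (0.29·0.71 + 0.34·0.66) / (-0.05)²
  = (2.487)² · (0.2059 + 0.2244) / 0.0025
  = 6.1852 · 0.4303 / 0.0025
  = 1064.59
Round up → n = 1065 per group.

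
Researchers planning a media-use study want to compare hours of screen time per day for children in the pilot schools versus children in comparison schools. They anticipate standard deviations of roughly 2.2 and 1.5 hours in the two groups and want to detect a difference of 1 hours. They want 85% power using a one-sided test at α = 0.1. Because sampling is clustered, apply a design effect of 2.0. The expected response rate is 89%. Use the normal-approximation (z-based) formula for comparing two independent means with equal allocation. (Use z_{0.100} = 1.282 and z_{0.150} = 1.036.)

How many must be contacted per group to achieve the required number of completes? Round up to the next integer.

n = (z_α + z_β)² · (σ₁² + σ₂²) / δ²
  = (1.282 + 1.036)² · (2.2² + 1.5² = 7.09) / 1²
  = 5.3731 · 7.09 / 1
  = 38.10
Design effect: 2.0 × 38.10 = 76.19.
Adjust for 89% response: 76.19 / 0.89 = 85.61.
Round up → n = 86 per group.

n = 86 per group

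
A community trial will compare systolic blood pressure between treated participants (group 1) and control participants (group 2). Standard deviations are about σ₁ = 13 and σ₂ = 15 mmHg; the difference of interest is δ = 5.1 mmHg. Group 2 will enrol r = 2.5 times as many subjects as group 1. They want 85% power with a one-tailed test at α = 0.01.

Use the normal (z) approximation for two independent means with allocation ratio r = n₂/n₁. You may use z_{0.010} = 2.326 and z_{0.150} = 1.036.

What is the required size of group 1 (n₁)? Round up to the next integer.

n₁ = 113

n₁ = (z_α + z_β)² · (σ₁² + σ₂²/r) / δ²
   = (2.326 + 1.036)² · (13² + 15²/2.5) / 5.1²
   = 11.3030 · (169 + 90) / 26.01
   = 11.3030 · 259 / 26.01
   = 112.55
Round up → n₁ = 113; n₂ = r·n₁ = 2.5 × 113 = 283.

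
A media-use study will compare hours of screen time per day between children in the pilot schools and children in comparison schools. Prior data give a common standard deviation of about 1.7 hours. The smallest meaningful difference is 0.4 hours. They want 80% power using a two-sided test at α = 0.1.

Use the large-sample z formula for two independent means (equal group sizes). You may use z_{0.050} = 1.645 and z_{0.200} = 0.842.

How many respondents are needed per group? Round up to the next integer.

n = (z_{α/2} + z_β)² · (σ₁² + σ₂²) / δ²
  = (1.645 + 0.842)² · (2·1.7² = 5.78) / 0.4²
  = 6.1852 · 5.78 / 0.16
  = 223.44
Round up → n = 224 per group.

n = 224 per group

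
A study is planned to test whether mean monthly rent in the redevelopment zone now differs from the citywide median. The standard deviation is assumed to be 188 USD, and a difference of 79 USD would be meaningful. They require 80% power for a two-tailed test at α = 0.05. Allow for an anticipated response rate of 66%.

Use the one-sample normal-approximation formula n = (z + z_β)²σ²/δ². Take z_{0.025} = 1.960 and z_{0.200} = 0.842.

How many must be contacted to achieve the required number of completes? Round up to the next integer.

n = (z_{α/2} + z_β)² · σ² / δ²
  = (1.960 + 0.842)² · 188² / 79²
  = 7.8512 · 35344 / 6241
  = 44.46
Adjust for 66% response: 44.46 / 0.66 = 67.37.
Round up → n = 68.

n = 68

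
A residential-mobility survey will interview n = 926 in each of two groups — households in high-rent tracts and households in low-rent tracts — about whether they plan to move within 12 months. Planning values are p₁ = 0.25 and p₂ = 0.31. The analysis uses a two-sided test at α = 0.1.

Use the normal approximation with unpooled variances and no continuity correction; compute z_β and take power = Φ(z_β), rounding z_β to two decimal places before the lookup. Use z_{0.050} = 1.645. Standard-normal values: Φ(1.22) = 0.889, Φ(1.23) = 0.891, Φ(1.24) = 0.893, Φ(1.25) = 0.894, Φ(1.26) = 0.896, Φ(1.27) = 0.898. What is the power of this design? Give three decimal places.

z_β = |p₁−p₂|·√(n/[p₁q₁+p₂q₂]) − z_{α/2}
    = 0.06 · √(926/0.4014) − 1.645
    = 0.06 · 48.0305 − 1.645
    = 2.8818 − 1.645 = 1.2368 → 1.24
Power = Φ(1.24) = 0.893.

Power ≈ 0.893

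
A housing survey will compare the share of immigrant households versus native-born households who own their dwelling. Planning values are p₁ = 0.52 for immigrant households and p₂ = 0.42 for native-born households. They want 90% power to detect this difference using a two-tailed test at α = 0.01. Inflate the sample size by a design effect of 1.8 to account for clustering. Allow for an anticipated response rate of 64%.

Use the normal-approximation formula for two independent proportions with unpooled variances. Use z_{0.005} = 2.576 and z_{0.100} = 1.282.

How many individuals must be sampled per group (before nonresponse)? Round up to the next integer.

n = 2065 per group

n = (z_{α/2} + z_β)² · [p₁(1−p₁) + p₂(1−p₂)] / (p₁ − p₂)²
  = (2.576 + 1.282)² · (0.52·0.48 + 0.42·0.58) / (0.10)²
  = (3.858)² · (0.2496 + 0.2436) / 0.0100
  = 14.8842 · 0.4932 / 0.0100
  = 734.09
Design effect: 1.8 × 734.09 = 1321.36.
Adjust for 64% response: 1321.36 / 0.64 = 2064.62.
Round up → n = 2065 per group.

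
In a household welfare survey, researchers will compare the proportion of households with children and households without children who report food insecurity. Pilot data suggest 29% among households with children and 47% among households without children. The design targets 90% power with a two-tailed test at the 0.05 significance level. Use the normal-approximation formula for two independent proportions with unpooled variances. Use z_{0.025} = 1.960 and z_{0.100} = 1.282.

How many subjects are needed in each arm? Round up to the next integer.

n = (z_{α/2} + z_β)² · [p₁(1−p₁) + p₂(1−p₂)] / (p₁ − p₂)²
  = (1.960 + 1.282)² · (0.29·0.71 + 0.47·0.53) / (-0.18)²
  = (3.242)² · (0.2059 + 0.2491) / 0.0324
  = 10.5106 · 0.4550 / 0.0324
  = 147.60
Round up → n = 148 per group.

n = 148 per group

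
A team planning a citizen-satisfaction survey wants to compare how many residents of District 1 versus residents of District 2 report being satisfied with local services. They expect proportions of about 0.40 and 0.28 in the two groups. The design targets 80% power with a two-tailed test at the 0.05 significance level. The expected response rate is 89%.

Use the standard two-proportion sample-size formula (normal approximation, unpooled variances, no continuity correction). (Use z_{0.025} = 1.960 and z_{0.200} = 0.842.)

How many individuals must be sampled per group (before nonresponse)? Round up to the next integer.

n = (z_{α/2} + z_β)² · [p₁(1−p₁) + p₂(1−p₂)] / (p₁ − p₂)²
  = (1.960 + 0.842)² · (0.40·0.60 + 0.28·0.72) / (0.12)²
  = (2.802)² · (0.2400 + 0.2016) / 0.0144
  = 7.8512 · 0.4416 / 0.0144
  = 240.77
Adjust for 89% response: 240.77 / 0.89 = 270.53.
Round up → n = 271 per group.

n = 271 per group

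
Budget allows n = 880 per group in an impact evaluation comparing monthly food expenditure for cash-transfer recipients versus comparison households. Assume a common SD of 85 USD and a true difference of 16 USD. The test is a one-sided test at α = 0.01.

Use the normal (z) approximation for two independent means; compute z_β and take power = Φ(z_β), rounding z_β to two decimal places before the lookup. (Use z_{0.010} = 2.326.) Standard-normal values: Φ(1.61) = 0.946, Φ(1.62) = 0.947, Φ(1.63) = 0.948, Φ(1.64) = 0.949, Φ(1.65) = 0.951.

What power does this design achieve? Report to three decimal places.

Power ≈ 0.947

z_β = δ·√(n/(σ₁²+σ₂²)) − z_α
    = 16 · √(880/14450) − 2.326
    = 16 · 0.24678 − 2.326
    = 3.9485 − 2.326 = 1.6225 → 1.62
Power = Φ(1.62) = 0.947.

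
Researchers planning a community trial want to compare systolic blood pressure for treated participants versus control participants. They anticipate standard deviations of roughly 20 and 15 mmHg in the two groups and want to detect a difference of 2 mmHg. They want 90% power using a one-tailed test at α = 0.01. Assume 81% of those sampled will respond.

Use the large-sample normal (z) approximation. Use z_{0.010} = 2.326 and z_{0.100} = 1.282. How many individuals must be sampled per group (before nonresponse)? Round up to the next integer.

n = 2512 per group

n = (z_α + z_β)² · (σ₁² + σ₂²) / δ²
  = (2.326 + 1.282)² · (20² + 15² = 625) / 2²
  = 13.0177 · 625 / 4
  = 2034.01
Adjust for 81% response: 2034.01 / 0.81 = 2511.12.
Round up → n = 2512 per group.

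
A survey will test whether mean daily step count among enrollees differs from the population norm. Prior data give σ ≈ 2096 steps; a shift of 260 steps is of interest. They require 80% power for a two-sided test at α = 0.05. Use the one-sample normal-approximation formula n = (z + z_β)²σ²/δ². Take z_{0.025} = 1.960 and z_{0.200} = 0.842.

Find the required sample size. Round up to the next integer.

n = 511

n = (z_{α/2} + z_β)² · σ² / δ²
  = (1.960 + 0.842)² · 2096² / 260²
  = 7.8512 · 4393216 / 67600
  = 510.24
Round up → n = 511.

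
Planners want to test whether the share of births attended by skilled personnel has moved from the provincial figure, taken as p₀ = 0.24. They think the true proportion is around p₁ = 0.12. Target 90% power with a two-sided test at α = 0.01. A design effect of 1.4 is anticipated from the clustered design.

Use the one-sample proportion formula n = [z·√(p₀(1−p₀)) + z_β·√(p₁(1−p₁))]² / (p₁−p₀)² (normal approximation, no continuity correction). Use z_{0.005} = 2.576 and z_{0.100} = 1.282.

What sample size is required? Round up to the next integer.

n = [z_{α/2}·√(p₀q₀) + z_β·√(p₁q₁)]² / (p₁ − p₀)²
  = [2.576·√(0.24·0.76) + 1.282·√(0.12·0.88)]² / (-0.12)²
  = [2.576·0.4271 + 1.282·0.3250]² / 0.0144
  = [1.5168]² / 0.0144
  = 159.76
Design effect: 1.4 × 159.76 = 223.67.
Round up → n = 224.

n = 224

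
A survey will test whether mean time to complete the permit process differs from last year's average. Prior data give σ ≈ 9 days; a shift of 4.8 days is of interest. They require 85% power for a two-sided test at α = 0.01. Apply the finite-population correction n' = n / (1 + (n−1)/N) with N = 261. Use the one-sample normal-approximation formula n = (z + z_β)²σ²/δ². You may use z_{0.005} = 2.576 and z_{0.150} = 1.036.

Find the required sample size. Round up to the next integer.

n = 40

n = (z_{α/2} + z_β)² · σ² / δ²
  = (2.576 + 1.036)² · 9² / 4.8²
  = 13.0465 · 81 / 23.04
  = 45.87
Finite-population correction (N = 261): 45.87 / (1 + (45.87 − 1)/261) = 39.14.
Round up → n = 40.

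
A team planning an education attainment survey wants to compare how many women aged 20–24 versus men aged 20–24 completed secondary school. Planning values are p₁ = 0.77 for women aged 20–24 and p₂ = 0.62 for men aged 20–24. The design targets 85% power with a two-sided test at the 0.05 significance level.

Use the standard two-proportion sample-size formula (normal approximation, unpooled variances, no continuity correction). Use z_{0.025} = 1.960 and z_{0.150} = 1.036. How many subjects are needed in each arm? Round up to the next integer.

n = (z_{α/2} + z_β)² · [p₁(1−p₁) + p₂(1−p₂)] / (p₁ − p₂)²
  = (1.960 + 1.036)² · (0.77·0.23 + 0.62·0.38) / (0.15)²
  = (2.996)² · (0.1771 + 0.2356) / 0.0225
  = 8.9760 · 0.4127 / 0.0225
  = 164.64
Round up → n = 165 per group.

n = 165 per group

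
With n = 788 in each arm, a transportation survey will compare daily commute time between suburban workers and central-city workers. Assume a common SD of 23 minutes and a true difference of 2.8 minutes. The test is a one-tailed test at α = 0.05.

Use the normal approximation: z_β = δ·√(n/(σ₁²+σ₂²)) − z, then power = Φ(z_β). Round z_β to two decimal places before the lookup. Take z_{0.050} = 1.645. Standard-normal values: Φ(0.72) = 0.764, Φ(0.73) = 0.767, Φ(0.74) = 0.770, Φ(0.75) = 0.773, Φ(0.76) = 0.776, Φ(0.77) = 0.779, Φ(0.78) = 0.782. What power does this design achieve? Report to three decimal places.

z_β = δ·√(n/(σ₁²+σ₂²)) − z_α
    = 2.8 · √(788/1058) − 1.645
    = 2.8 · 0.86302 − 1.645
    = 2.4165 − 1.645 = 0.7715 → 0.77
Power = Φ(0.77) = 0.779.

Power ≈ 0.779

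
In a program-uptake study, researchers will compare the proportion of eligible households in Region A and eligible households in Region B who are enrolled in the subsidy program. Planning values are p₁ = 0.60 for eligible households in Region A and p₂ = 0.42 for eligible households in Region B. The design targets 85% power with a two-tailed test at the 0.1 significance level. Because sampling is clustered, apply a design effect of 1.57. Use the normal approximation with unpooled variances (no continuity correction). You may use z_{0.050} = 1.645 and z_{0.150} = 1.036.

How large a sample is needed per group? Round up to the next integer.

n = (z_{α/2} + z_β)² · [p₁(1−p₁) + p₂(1−p₂)] / (p₁ − p₂)²
  = (1.645 + 1.036)² · (0.60·0.40 + 0.42·0.58) / (0.18)²
  = (2.681)² · (0.2400 + 0.2436) / 0.0324
  = 7.1878 · 0.4836 / 0.0324
  = 107.28
Design effect: 1.57 × 107.28 = 168.44.
Round up → n = 169 per group.

n = 169 per group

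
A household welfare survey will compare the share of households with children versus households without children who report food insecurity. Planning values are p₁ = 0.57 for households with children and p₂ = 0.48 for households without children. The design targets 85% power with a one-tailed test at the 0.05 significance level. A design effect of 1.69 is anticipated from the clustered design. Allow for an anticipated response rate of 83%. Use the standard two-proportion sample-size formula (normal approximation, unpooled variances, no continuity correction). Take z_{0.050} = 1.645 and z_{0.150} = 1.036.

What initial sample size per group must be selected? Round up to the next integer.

n = 894 per group

n = (z_α + z_β)² · [p₁(1−p₁) + p₂(1−p₂)] / (p₁ − p₂)²
  = (1.645 + 1.036)² · (0.57·0.43 + 0.48·0.52) / (0.09)²
  = (2.681)² · (0.2451 + 0.2496) / 0.0081
  = 7.1878 · 0.4947 / 0.0081
  = 438.99
Design effect: 1.69 × 438.99 = 741.89.
Adjust for 83% response: 741.89 / 0.83 = 893.84.
Round up → n = 894 per group.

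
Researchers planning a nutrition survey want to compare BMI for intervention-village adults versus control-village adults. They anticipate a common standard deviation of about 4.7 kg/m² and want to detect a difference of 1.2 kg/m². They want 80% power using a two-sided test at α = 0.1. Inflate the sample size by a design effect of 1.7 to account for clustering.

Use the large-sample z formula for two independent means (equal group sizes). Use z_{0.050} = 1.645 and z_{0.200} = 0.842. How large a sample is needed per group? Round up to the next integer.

n = (z_{α/2} + z_β)² · (σ₁² + σ₂²) / δ²
  = (1.645 + 0.842)² · (2·4.7² = 44.18) / 1.2²
  = 6.1852 · 44.18 / 1.44
  = 189.76
Design effect: 1.7 × 189.76 = 322.60.
Round up → n = 323 per group.

n = 323 per group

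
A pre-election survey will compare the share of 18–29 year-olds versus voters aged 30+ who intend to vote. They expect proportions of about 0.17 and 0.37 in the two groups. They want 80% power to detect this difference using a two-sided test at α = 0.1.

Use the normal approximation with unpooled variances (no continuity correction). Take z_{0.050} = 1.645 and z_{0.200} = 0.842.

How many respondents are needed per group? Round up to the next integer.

n = 58 per group

n = (z_{α/2} + z_β)² · [p₁(1−p₁) + p₂(1−p₂)] / (p₁ − p₂)²
  = (1.645 + 0.842)² · (0.17·0.83 + 0.37·0.63) / (-0.20)²
  = (2.487)² · (0.1411 + 0.2331) / 0.0400
  = 6.1852 · 0.3742 / 0.0400
  = 57.86
Round up → n = 58 per group.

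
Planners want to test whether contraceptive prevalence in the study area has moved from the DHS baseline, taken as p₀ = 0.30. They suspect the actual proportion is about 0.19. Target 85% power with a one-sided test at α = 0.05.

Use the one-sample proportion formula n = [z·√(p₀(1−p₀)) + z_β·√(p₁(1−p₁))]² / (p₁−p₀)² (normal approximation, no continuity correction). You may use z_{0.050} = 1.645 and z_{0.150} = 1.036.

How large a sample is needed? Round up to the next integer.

n = 112

n = [z_α·√(p₀q₀) + z_β·√(p₁q₁)]² / (p₁ − p₀)²
  = [1.645·√(0.30·0.70) + 1.036·√(0.19·0.81)]² / (-0.11)²
  = [1.645·0.4583 + 1.036·0.3923]² / 0.0121
  = [1.1603]² / 0.0121
  = 111.26
Round up → n = 112.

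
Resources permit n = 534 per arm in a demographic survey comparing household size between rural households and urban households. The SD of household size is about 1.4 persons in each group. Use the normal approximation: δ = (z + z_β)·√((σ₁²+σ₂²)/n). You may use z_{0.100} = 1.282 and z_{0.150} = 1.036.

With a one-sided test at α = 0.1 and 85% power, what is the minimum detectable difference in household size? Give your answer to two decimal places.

Minimum detectable difference ≈ 0.20 persons

δ = (z_α + z_β) · √((σ₁²+σ₂²)/n)
  = (1.282 + 1.036) · √(3.92/534)
  = 2.318 · √0.00734
  = 2.318 · 0.0857
  = 0.1986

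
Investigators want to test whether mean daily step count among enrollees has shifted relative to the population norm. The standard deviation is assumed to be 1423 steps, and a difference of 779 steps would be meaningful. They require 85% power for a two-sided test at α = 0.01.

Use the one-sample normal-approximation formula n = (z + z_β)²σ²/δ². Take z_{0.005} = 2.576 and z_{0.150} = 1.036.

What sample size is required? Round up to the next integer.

n = 44

n = (z_{α/2} + z_β)² · σ² / δ²
  = (2.576 + 1.036)² · 1423² / 779²
  = 13.0465 · 2024929 / 606841
  = 43.53
Round up → n = 44.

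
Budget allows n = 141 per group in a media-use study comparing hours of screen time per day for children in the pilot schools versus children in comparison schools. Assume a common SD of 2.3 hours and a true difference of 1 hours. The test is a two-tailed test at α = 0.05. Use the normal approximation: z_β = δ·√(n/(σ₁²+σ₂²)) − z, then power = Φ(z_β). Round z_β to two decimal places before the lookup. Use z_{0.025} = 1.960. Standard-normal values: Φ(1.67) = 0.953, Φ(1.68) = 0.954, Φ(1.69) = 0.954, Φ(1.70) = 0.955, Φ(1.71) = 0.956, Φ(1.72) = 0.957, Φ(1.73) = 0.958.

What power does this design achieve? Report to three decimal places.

z_β = δ·√(n/(σ₁²+σ₂²)) − z_{α/2}
    = 1 · √(141/10.58) − 1.960
    = 1 · 3.65062 − 1.960
    = 3.6506 − 1.960 = 1.6906 → 1.69
Power = Φ(1.69) = 0.954.

Power ≈ 0.954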